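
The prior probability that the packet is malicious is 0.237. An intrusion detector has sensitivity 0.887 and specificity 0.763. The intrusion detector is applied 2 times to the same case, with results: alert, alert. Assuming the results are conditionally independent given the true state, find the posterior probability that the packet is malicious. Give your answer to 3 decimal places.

Let H be the event that the packet is malicious; start with P(H) = 0.237. P('alert'|H) = 0.887, P('alert'|¬H) = 0.237.
Update on result 1 ('alert'): P(H) ← 0.887·0.2370 / (0.887·0.2370 + 0.237·0.7630) = 0.21022/0.39105 = 0.5376.
Update on result 2 ('alert'): P(H) ← 0.887·0.5376 / (0.887·0.5376 + 0.237·0.4624) = 0.47683/0.58642 = 0.8131.

Posterior P(H) ≈ 0.813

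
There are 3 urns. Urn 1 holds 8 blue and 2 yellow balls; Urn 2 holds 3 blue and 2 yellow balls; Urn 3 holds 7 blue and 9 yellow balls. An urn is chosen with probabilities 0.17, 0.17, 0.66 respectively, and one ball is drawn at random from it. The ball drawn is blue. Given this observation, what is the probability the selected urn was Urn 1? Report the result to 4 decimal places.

Posterior probability ≈ 0.2582

P(blue|Urn 1) = 0.8; P(blue|Urn 2) = 0.6; P(blue|Urn 3) = 0.4375.
Prior × likelihood for each source: 0.17·0.8=0.1360, 0.17·0.6=0.1020, 0.66·0.4375=0.2888. Summing gives P(blue) = 0.52675.
P(Urn 1 | blue) = 0.1360 / 0.52675 = 0.2582.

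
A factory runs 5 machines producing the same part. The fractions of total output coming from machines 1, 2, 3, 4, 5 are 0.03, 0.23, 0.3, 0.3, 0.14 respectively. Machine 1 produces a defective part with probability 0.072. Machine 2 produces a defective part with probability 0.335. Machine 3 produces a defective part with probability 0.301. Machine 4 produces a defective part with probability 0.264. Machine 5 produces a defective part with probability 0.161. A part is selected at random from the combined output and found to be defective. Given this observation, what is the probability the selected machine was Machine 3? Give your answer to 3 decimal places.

Tabulate prior·likelihood by source: [1] prior 0.03, lik 0.072, product 0.002160; [2] prior 0.23, lik 0.335, product 0.07705; [3] prior 0.3, lik 0.301, product 0.09030; [4] prior 0.3, lik 0.264, product 0.07920; [5] prior 0.14, lik 0.161, product 0.02254.
Normalizing constant = 0.27125; the posterior for Machine 3 is its product over the sum, 0.09030/0.27125 = 0.333.

Posterior probability ≈ 0.333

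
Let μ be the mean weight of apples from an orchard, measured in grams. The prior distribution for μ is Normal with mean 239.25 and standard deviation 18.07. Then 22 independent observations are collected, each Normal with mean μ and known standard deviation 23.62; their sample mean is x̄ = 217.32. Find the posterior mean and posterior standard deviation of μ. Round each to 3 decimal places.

With known σ, the Normal prior is conjugate. Weight on the data is w = (n/σ²)/(n/σ² + 1/τ₀²) = 0.0394333/(0.0394333+0.00306255) = 0.92793.
Posterior mean = w·x̄ + (1−w)·μ₀ = 0.92793·217.32 + 0.072067·239.25 = 218.900. Posterior variance = 1/(0.0394333+0.00306255) = 23.5317, so SD = 4.851.

Posterior mean ≈ 218.900; posterior SD ≈ 4.851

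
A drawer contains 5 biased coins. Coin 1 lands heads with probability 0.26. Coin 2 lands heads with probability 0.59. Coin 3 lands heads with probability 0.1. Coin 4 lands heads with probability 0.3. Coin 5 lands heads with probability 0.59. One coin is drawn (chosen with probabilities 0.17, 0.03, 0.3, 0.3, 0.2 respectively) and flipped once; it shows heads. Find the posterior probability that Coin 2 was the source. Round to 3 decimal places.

Posterior probability ≈ 0.059

Tabulate prior·likelihood by source: [1] prior 0.17, lik 0.26, product 0.04420; [2] prior 0.03, lik 0.59, product 0.01770; [3] prior 0.3, lik 0.1, product 0.03000; [4] prior 0.3, lik 0.3, product 0.09000; [5] prior 0.2, lik 0.59, product 0.1180.
Normalizing constant = 0.29990; the posterior for Coin 2 is its product over the sum, 0.01770/0.29990 = 0.059.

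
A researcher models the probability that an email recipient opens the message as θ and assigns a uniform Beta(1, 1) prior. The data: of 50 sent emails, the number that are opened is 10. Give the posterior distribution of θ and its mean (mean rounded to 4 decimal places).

The binomial likelihood is conjugate to the Beta prior: with 10 successes and 40 failures, the posterior is Beta(1+10, 1+40) = Beta(11, 41).
E[θ | data] = 11/(11+41) = 0.2115.

Posterior: Beta(11, 41); mean ≈ 0.2115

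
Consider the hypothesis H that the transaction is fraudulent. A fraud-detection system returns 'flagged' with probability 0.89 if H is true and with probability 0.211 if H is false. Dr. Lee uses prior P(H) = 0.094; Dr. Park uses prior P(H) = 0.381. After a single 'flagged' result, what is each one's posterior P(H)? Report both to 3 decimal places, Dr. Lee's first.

The likelihood ratio for a 'flagged' result is 0.89/0.211 = 4.2180.
Dr. Lee: prior odds 0.094/0.906 = 0.10375; posterior odds 0.43763; posterior probability 0.304.
Dr. Park: prior odds 0.381/0.619 = 0.61551; posterior odds 2.5962; posterior probability 0.722.

Dr. Lee: 0.304; Dr. Park: 0.722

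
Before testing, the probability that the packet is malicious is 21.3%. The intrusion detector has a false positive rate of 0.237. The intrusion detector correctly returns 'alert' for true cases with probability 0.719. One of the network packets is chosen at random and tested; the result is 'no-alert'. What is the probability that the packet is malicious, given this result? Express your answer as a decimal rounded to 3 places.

Write H for 'the packet is malicious'. Prior odds H:¬H = 0.213/0.787 = 0.27065. For the 'no-alert' outcome, the likelihood ratio is 0.281/0.763 = 0.36828.
Posterior odds = 0.27065 × 0.36828 = 0.099675, so P(H|E) = 0.099675/(1+0.099675) = 0.091.

P(H | E) ≈ 0.091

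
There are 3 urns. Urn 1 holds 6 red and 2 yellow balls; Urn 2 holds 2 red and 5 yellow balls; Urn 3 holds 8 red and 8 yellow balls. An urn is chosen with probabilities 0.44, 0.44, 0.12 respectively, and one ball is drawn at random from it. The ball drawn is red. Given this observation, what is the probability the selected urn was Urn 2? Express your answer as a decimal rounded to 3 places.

Posterior probability ≈ 0.244

Tabulate prior·likelihood by source: [1] prior 0.44, lik 0.75, product 0.3300; [2] prior 0.44, lik 0.2857, product 0.1257; [3] prior 0.12, lik 0.5, product 0.06000.
Normalizing constant = 0.51571; the posterior for Urn 2 is its product over the sum, 0.1257/0.51571 = 0.244.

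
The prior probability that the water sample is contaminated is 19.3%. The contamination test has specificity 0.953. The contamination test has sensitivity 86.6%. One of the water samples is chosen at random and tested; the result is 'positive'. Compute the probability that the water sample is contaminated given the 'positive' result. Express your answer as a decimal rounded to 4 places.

Let H be the event that the water sample is contaminated. P(H) = 0.193, so P(¬H) = 0.807. With E the 'positive' result, P(E|H) = 0.866 and P(E|¬H) = 0.047.
P(E) = 0.866·0.193 + 0.047·0.807 = 0.16714 + 0.037929 = 0.20507.
By Bayes' theorem, P(H|E) = 0.16714 / 0.20507 = 0.8150.

P(H | E) ≈ 0.8150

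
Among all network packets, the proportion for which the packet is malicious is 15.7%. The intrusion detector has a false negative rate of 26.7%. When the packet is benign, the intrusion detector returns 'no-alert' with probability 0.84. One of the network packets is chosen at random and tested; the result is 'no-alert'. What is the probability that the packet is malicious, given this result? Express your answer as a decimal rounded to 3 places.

P(H | E) ≈ 0.056

Let H be the event that the packet is malicious. P(H) = 0.157, so P(¬H) = 0.843. With E the 'no-alert' result, P(E|H) = 0.267 and P(E|¬H) = 0.84.
P(E) = 0.267·0.157 + 0.84·0.843 = 0.041919 + 0.70812 = 0.75004.
By Bayes' theorem, P(H|E) = 0.041919 / 0.75004 = 0.056.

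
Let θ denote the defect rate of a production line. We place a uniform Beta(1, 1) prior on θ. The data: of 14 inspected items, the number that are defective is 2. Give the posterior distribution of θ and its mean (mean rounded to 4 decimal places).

Posterior: Beta(3, 13); mean ≈ 0.1875

The binomial likelihood is conjugate to the Beta prior: with 2 successes and 12 failures, the posterior is Beta(1+2, 1+12) = Beta(3, 13).
Posterior mean = α/(α+β) = 3/16 = 0.1875.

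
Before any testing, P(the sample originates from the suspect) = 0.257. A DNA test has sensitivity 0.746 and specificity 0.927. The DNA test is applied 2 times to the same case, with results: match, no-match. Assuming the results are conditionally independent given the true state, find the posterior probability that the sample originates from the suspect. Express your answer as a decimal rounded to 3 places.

Let H be the event that the sample originates from the suspect; start with P(H) = 0.257. P('match'|H) = 0.746, P('match'|¬H) = 0.073.
Update on result 1 ('match'): P(H) ← 0.746·0.2570 / (0.746·0.2570 + 0.073·0.7430) = 0.19172/0.24596 = 0.7795.
Update on result 2 ('no-match'): P(H) ← 0.254·0.7795 / (0.254·0.7795 + 0.927·0.2205) = 0.19799/0.40241 = 0.4920.

Posterior P(H) ≈ 0.492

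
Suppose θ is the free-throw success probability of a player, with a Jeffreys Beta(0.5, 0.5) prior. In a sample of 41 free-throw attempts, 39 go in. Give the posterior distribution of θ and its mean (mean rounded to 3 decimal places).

Observing 39 successes and 2 failures updates Beta(0.5, 0.5) by adding the success and failure counts to the two shape parameters: α = 0.5+39 = 39.5, β = 0.5+2 = 2.5.
Posterior mean = α/(α+β) = 39.5/42 = 0.940.

Posterior: Beta(39.5, 2.5); mean ≈ 0.940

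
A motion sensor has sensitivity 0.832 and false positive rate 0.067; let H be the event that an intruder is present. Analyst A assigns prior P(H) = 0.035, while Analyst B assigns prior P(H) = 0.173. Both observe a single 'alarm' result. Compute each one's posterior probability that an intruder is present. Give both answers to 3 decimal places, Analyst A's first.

Analyst A: 0.311; Analyst B: 0.722

P('+'|H) = 0.832, P('+'|¬H) = 0.067.
Analyst A: numerator 0.832·0.035 = 0.029120; evidence = 0.029120+0.067·0.965 = 0.093775; posterior = 0.311.
Analyst B: numerator 0.832·0.173 = 0.14394; evidence = 0.14394+0.067·0.827 = 0.19934; posterior = 0.722.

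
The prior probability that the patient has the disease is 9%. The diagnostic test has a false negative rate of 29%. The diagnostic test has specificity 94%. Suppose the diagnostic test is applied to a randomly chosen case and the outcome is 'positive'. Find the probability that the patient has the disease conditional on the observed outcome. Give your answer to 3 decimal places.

Let H be the event that the patient has the disease. P(H) = 0.09, so P(¬H) = 0.91. With E the 'positive' result, P(E|H) = 0.71 and P(E|¬H) = 0.06.
P(E) = 0.71·0.09 + 0.06·0.91 = 0.063900 + 0.054600 = 0.11850.
By Bayes' theorem, P(H|E) = 0.063900 / 0.11850 = 0.539.

P(H | E) ≈ 0.539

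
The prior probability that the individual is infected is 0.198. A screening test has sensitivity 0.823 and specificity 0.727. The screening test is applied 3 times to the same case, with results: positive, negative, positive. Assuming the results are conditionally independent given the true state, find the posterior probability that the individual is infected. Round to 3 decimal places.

With H the event that the individual is infected, the joint likelihood of the observed sequence is P(data|H) = 0.823·0.177·0.823 = 0.11989 and P(data|¬H) = 0.273·0.727·0.273 = 0.054183.
Bayes: P(H|data) = 0.198·0.11989 / (0.198·0.11989 + 0.802·0.054183) = 0.023738/0.067192 = 0.3533.

Posterior P(H) ≈ 0.353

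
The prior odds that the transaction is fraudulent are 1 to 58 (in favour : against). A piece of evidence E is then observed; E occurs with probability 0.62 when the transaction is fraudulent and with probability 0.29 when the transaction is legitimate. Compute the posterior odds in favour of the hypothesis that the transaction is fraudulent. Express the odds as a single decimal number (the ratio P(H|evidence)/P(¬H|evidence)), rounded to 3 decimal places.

Prior odds = 1/58 = 0.017241.
Likelihood ratio for E = 0.62/0.29 = 2.1379.
Posterior odds = prior odds × LR = 0.036861.

Posterior odds ≈ 0.037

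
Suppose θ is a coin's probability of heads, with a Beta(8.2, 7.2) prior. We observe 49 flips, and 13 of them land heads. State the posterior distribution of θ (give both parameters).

Posterior: Beta(21.2, 43.2)

Observing 13 successes and 36 failures updates Beta(8.2, 7.2) by adding the success and failure counts to the two shape parameters: α = 8.2+13 = 21.2, β = 7.2+36 = 43.2.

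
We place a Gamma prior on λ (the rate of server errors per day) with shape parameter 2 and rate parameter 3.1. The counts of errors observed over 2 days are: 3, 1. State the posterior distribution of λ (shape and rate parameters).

Total count ∑xᵢ = 4 over n = 2 days.
Gamma is conjugate to the Poisson likelihood: posterior is Gamma(shape = 2+4 = 6, rate = 3.1+2 = 5.1).

Posterior: Gamma(shape=6, rate=5.1)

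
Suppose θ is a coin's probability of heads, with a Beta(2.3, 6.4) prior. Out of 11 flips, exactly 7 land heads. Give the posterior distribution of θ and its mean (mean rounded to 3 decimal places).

The binomial likelihood is conjugate to the Beta prior: with 7 successes and 4 failures, the posterior is Beta(2.3+7, 6.4+4) = Beta(9.3, 10.4).
E[θ | data] = 9.3/(9.3+10.4) = 0.472.

Posterior: Beta(9.3, 10.4); mean ≈ 0.472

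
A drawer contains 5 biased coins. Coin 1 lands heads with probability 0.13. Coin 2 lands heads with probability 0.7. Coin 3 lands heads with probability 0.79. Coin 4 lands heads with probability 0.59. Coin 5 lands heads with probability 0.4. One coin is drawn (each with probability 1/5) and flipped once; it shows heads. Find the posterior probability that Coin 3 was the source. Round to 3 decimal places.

P(heads|C1) = 0.13; P(heads|C2) = 0.7; P(heads|C3) = 0.79; P(heads|C4) = 0.59; P(heads|C5) = 0.4.
Prior × likelihood for each source: 0.2·0.13=0.02600, 0.2·0.7=0.1400, 0.2·0.79=0.1580, 0.2·0.59=0.1180, 0.2·0.4=0.08000. Summing gives P(heads) = 0.52200.
P(Coin 3 | heads) = 0.1580 / 0.52200 = 0.303.

Posterior probability ≈ 0.303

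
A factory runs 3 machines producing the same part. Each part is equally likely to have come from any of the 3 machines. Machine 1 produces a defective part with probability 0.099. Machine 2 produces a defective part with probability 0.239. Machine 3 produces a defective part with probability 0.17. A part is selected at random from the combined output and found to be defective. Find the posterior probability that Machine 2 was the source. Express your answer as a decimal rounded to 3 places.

Posterior probability ≈ 0.470

P(defective|M1) = 0.099; P(defective|M2) = 0.239; P(defective|M3) = 0.17.
Prior × likelihood for each source: 0.333333·0.099=0.03300, 0.333333·0.239=0.07967, 0.333333·0.17=0.05667. Summing gives P(defective) = 0.16933.
P(Machine 2 | defective) = 0.07967 / 0.16933 = 0.470.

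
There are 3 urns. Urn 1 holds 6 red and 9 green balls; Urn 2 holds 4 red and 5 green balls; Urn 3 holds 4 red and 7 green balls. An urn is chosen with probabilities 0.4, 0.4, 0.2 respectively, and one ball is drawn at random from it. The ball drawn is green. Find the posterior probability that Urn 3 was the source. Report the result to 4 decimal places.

Posterior probability ≈ 0.2159

Tabulate prior·likelihood by source: [1] prior 0.4, lik 0.6, product 0.2400; [2] prior 0.4, lik 0.5556, product 0.2222; [3] prior 0.2, lik 0.6364, product 0.1273.
Normalizing constant = 0.58949; the posterior for Urn 3 is its product over the sum, 0.1273/0.58949 = 0.2159.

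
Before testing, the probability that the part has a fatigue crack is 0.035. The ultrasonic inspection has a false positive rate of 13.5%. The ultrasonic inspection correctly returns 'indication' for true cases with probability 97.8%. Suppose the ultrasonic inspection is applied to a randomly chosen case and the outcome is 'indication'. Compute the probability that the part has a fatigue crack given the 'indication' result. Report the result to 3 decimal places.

Write H for 'the part has a fatigue crack'. Prior odds H:¬H = 0.035/0.965 = 0.036269. For the 'indication' outcome, the likelihood ratio is 0.978/0.135 = 7.2444.
Posterior odds = 0.036269 × 7.2444 = 0.26275, so P(H|E) = 0.26275/(1+0.26275) = 0.208.

P(H | E) ≈ 0.208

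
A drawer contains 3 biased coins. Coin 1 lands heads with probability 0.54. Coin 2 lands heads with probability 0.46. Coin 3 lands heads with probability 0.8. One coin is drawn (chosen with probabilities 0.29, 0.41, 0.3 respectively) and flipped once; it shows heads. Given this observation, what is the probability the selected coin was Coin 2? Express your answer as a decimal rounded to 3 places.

Posterior probability ≈ 0.322

Tabulate prior·likelihood by source: [1] prior 0.29, lik 0.54, product 0.1566; [2] prior 0.41, lik 0.46, product 0.1886; [3] prior 0.3, lik 0.8, product 0.2400.
Normalizing constant = 0.58520; the posterior for Coin 2 is its product over the sum, 0.1886/0.58520 = 0.322.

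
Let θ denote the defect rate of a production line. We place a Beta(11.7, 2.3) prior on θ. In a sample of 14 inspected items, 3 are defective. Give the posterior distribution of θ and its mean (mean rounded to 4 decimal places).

Posterior: Beta(14.7, 13.3); mean ≈ 0.5250

Observing 3 successes and 11 failures updates Beta(11.7, 2.3) by adding the success and failure counts to the two shape parameters: α = 11.7+3 = 14.7, β = 2.3+11 = 13.3.
E[θ | data] = 14.7/(14.7+13.3) = 0.5250.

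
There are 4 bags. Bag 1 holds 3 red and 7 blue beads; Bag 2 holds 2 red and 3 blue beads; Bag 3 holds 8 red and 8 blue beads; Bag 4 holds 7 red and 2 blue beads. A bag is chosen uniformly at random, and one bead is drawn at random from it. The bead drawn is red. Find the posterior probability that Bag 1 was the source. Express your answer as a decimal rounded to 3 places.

Posterior probability ≈ 0.152

Tabulate prior·likelihood by source: [1] prior 0.25, lik 0.3, product 0.07500; [2] prior 0.25, lik 0.4, product 0.1000; [3] prior 0.25, lik 0.5, product 0.1250; [4] prior 0.25, lik 0.7778, product 0.1944.
Normalizing constant = 0.49444; the posterior for Bag 1 is its product over the sum, 0.07500/0.49444 = 0.152.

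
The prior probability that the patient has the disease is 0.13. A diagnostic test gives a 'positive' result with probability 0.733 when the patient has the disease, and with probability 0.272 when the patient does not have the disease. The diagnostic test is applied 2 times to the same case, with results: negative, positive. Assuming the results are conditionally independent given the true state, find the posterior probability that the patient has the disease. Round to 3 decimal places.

Posterior P(H) ≈ 0.129

With H the event that the patient has the disease, the joint likelihood of the observed sequence is P(data|H) = 0.267·0.733 = 0.19571 and P(data|¬H) = 0.728·0.272 = 0.19802.
Bayes: P(H|data) = 0.13·0.19571 / (0.13·0.19571 + 0.87·0.19802) = 0.025442/0.19772 = 0.1287.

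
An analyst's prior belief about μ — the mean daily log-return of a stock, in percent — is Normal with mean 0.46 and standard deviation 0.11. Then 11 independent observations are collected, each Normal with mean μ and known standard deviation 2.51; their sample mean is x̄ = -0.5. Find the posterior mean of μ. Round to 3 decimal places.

Posterior mean ≈ 0.440

With known σ, the Normal prior is conjugate. Weight on the data is w = (n/σ²)/(n/σ² + 1/τ₀²) = 1.74600/(1.74600+82.6446) = 0.020690.
Posterior mean = w·x̄ + (1−w)·μ₀ = 0.020690·-0.5 + 0.97931·0.46 = 0.440.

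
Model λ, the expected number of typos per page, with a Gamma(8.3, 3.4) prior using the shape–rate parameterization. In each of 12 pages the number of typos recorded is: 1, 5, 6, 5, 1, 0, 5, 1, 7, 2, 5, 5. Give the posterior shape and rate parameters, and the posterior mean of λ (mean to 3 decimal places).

Posterior: Gamma(shape=51.3, rate=15.4); mean ≈ 3.331

Total count ∑xᵢ = 43 over n = 12 pages.
Gamma is conjugate to the Poisson likelihood: posterior is Gamma(shape = 8.3+43 = 51.3, rate = 3.4+12 = 15.4).
Posterior mean = shape/rate = 51.3/15.4 = 3.331.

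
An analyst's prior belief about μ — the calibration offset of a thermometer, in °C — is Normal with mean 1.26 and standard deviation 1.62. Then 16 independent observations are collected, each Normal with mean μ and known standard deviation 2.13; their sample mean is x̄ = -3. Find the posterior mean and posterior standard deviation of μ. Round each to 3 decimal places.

With known σ, the Normal prior is conjugate. Weight on the data is w = (n/σ²)/(n/σ² + 1/τ₀²) = 3.52664/(3.52664+0.381039) = 0.90249.
Posterior mean = w·x̄ + (1−w)·μ₀ = 0.90249·-3 + 0.097510·1.26 = -2.585. Posterior variance = 1/(3.52664+0.381039) = 0.255907, so SD = 0.506.

Posterior mean ≈ -2.585; posterior SD ≈ 0.506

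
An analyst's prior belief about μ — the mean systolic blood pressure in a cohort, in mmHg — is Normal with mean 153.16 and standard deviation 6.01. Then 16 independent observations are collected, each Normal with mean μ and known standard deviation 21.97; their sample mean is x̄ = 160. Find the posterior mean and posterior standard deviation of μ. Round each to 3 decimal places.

Posterior mean ≈ 156.887; posterior SD ≈ 4.054

With known σ, the Normal prior is conjugate. Weight on the data is w = (n/σ²)/(n/σ² + 1/τ₀²) = 0.0331482/(0.0331482+0.0276854) = 0.54490.
Posterior mean = w·x̄ + (1−w)·μ₀ = 0.54490·160 + 0.45510·153.16 = 156.887. Posterior variance = 1/(0.0331482+0.0276854) = 16.4383, so SD = 4.054.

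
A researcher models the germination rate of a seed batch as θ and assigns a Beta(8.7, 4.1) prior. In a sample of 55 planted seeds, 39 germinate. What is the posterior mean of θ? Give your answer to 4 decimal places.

The binomial likelihood is conjugate to the Beta prior: with 39 successes and 16 failures, the posterior is Beta(8.7+39, 4.1+16) = Beta(47.7, 20.1).
E[θ | data] = 47.7/(47.7+20.1) = 0.7035.

Posterior mean ≈ 0.7035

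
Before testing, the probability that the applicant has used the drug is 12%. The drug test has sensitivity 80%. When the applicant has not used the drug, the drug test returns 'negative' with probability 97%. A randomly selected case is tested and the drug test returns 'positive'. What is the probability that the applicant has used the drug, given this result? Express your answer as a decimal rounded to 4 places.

Write H for 'the applicant has used the drug'. Prior odds H:¬H = 0.12/0.88 = 0.13636. For the 'positive' outcome, the likelihood ratio is 0.8/0.03 = 26.667.
Posterior odds = 0.13636 × 26.667 = 3.6364, so P(H|E) = 3.6364/(1+3.6364) = 0.7843.

P(H | E) ≈ 0.7843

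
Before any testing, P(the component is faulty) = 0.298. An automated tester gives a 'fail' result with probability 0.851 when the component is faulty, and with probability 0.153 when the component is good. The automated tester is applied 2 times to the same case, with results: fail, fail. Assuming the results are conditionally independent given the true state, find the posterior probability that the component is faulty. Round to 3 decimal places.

Posterior P(H) ≈ 0.929

Let H be the event that the component is faulty; start with P(H) = 0.298. P('fail'|H) = 0.851, P('fail'|¬H) = 0.153.
Update on result 1 ('fail'): P(H) ← 0.851·0.2980 / (0.851·0.2980 + 0.153·0.7020) = 0.25360/0.36100 = 0.7025.
Update on result 2 ('fail'): P(H) ← 0.851·0.7025 / (0.851·0.7025 + 0.153·0.2975) = 0.59781/0.64333 = 0.9292.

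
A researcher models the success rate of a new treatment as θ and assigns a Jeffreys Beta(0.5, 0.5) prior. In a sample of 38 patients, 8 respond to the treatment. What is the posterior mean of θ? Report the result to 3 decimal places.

The binomial likelihood is conjugate to the Beta prior: with 8 successes and 30 failures, the posterior is Beta(0.5+8, 0.5+30) = Beta(8.5, 30.5).
E[θ | data] = 8.5/(8.5+30.5) = 0.218.

Posterior mean ≈ 0.218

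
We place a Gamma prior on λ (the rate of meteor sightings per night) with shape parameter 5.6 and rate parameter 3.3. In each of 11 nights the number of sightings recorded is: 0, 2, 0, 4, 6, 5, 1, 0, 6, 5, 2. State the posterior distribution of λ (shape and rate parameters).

Posterior: Gamma(shape=36.6, rate=14.3)

The Poisson likelihood adds the total count to the shape and the number of exposure periods to the rate. Here ∑xᵢ = 31 and n = 11, so shape 5.6→36.6 and rate 3.3→14.3.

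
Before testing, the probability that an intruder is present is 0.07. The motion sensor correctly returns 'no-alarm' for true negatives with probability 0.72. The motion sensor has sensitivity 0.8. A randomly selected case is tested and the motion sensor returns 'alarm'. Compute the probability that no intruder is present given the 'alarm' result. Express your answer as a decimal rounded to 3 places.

P(¬H | E) ≈ 0.823

Write H for 'an intruder is present'. Prior odds H:¬H = 0.07/0.93 = 0.075269. For the 'alarm' outcome, the likelihood ratio is 0.8/0.28 = 2.8571.
Posterior odds = 0.075269 × 2.8571 = 0.21505, so P(H|E) = 0.21505/(1+0.21505) = 0.177. Then P(¬H|E) = 1 − 0.177 = 0.823.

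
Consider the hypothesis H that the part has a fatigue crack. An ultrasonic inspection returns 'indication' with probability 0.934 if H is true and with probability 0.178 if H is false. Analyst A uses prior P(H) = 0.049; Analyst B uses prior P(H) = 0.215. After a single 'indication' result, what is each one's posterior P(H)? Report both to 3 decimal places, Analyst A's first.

The likelihood ratio for an 'indication' result is 0.934/0.178 = 5.2472.
Analyst A: prior odds 0.049/0.951 = 0.051525; posterior odds 0.27036; posterior probability 0.213.
Analyst B: prior odds 0.215/0.785 = 0.27389; posterior odds 1.4371; posterior probability 0.590.

Analyst A: 0.213; Analyst B: 0.590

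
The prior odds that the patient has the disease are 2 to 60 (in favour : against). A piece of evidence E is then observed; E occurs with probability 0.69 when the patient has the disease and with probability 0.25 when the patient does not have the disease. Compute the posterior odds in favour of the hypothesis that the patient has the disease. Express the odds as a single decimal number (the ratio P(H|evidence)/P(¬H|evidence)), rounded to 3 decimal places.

Prior odds = 2/60 = 0.033333. In log-odds, ln(0.033333) = -3.4012.
Add log likelihood ratio: ln(2.7600) = 1.0152.
Posterior log-odds = -2.3860, so posterior odds = exp(-2.3860) = 0.092000.

Posterior odds ≈ 0.092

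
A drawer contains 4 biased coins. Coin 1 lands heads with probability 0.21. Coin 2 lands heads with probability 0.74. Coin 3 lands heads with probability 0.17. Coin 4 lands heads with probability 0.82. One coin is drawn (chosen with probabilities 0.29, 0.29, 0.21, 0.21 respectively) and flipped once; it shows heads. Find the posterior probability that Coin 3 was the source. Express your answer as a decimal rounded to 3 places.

Posterior probability ≈ 0.074

P(heads|C1) = 0.21; P(heads|C2) = 0.74; P(heads|C3) = 0.17; P(heads|C4) = 0.82.
Prior × likelihood for each source: 0.29·0.21=0.06090, 0.29·0.74=0.2146, 0.21·0.17=0.03570, 0.21·0.82=0.1722. Summing gives P(heads) = 0.48340.
P(Coin 3 | heads) = 0.03570 / 0.48340 = 0.074.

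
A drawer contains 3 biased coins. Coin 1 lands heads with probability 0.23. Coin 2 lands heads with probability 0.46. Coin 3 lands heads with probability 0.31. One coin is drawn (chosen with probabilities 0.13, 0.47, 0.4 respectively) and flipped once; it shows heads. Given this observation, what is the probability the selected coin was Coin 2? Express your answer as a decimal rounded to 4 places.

P(heads|C1) = 0.23; P(heads|C2) = 0.46; P(heads|C3) = 0.31.
Prior × likelihood for each source: 0.13·0.23=0.02990, 0.47·0.46=0.2162, 0.4·0.31=0.1240. Summing gives P(heads) = 0.37010.
P(Coin 2 | heads) = 0.2162 / 0.37010 = 0.5842.

Posterior probability ≈ 0.5842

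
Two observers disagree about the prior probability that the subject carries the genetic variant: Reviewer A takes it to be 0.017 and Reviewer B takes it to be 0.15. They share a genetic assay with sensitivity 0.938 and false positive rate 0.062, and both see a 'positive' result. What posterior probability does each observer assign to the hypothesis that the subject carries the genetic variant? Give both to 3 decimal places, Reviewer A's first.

P('+'|H) = 0.938, P('+'|¬H) = 0.062.
Reviewer A: numerator 0.938·0.017 = 0.015946; evidence = 0.015946+0.062·0.983 = 0.076892; posterior = 0.207.
Reviewer B: numerator 0.938·0.15 = 0.14070; evidence = 0.14070+0.062·0.85 = 0.19340; posterior = 0.728.

Reviewer A: 0.207; Reviewer B: 0.728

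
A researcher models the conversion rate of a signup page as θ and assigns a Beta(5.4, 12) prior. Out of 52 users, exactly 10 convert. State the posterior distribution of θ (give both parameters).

Posterior: Beta(15.4, 54)

Observing 10 successes and 42 failures updates Beta(5.4, 12) by adding the success and failure counts to the two shape parameters: α = 5.4+10 = 15.4, β = 12+42 = 54.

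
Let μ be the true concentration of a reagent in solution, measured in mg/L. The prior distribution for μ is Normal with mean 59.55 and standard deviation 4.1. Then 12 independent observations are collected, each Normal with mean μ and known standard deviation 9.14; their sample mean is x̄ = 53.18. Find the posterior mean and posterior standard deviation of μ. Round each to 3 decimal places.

Posterior mean ≈ 55.045; posterior SD ≈ 2.219

Prior precision 1/τ₀² = 1/4.1² = 0.0594884; data precision n/σ² = 12/9.14² = 0.143644.
Posterior precision = 0.0594884 + 0.143644 = 0.203133, giving posterior SD = 1/√0.203133 = 2.219.
Posterior mean = (0.0594884·59.55 + 0.143644·53.18) / 0.203133 = 55.045.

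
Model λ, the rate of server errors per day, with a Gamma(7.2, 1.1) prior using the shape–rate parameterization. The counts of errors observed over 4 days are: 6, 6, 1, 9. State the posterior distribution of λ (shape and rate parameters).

Posterior: Gamma(shape=29.2, rate=5.1)

The Poisson likelihood adds the total count to the shape and the number of exposure periods to the rate. Here ∑xᵢ = 22 and n = 4, so shape 7.2→29.2 and rate 1.1→5.1.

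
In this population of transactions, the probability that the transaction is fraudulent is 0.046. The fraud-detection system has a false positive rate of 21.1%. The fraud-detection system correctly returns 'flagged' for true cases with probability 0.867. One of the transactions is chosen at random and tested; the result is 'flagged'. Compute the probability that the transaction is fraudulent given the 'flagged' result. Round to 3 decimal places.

P(H | E) ≈ 0.165

Write H for 'the transaction is fraudulent'. Prior odds H:¬H = 0.046/0.954 = 0.048218. For the 'flagged' outcome, the likelihood ratio is 0.867/0.211 = 4.1090.
Posterior odds = 0.048218 × 4.1090 = 0.19813, so P(H|E) = 0.19813/(1+0.19813) = 0.165.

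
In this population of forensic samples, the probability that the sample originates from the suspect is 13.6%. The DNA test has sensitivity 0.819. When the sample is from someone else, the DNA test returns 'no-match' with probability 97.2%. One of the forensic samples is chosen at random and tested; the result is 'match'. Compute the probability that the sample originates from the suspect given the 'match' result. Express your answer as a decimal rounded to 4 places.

P(H | E) ≈ 0.8216

Let H be the event that the sample originates from the suspect. P(H) = 0.136, so P(¬H) = 0.864. With E the 'match' result, P(E|H) = 0.819 and P(E|¬H) = 0.028.
P(E) = 0.819·0.136 + 0.028·0.864 = 0.11138 + 0.024192 = 0.13558.
By Bayes' theorem, P(H|E) = 0.11138 / 0.13558 = 0.8216.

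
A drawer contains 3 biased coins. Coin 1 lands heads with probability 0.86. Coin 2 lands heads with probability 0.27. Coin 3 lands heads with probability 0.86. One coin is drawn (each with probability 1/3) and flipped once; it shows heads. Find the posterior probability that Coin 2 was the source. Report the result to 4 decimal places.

P(heads|C1) = 0.86; P(heads|C2) = 0.27; P(heads|C3) = 0.86.
Prior × likelihood for each source: 0.333333·0.86=0.2867, 0.333333·0.27=0.09000, 0.333333·0.86=0.2867. Summing gives P(heads) = 0.66333.
P(Coin 2 | heads) = 0.09000 / 0.66333 = 0.1357.

Posterior probability ≈ 0.1357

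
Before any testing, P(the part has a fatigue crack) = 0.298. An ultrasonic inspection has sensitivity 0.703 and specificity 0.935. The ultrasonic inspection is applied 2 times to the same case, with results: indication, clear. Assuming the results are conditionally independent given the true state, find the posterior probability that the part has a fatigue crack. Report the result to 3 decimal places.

Let H be the event that the part has a fatigue crack; start with P(H) = 0.298. P('indication'|H) = 0.703, P('indication'|¬H) = 0.065.
Update on result 1 ('indication'): P(H) ← 0.703·0.2980 / (0.703·0.2980 + 0.065·0.7020) = 0.20949/0.25512 = 0.8211.
Update on result 2 ('clear'): P(H) ← 0.297·0.8211 / (0.297·0.8211 + 0.935·0.1789) = 0.24388/0.41111 = 0.5932.

Posterior P(H) ≈ 0.593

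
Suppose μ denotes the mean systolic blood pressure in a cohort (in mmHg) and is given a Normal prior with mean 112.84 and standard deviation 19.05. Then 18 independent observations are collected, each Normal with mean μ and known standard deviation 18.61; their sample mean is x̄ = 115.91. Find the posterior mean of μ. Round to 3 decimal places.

Prior precision 1/τ₀² = 1/19.05² = 0.00275556; data precision n/σ² = 18/18.61² = 0.0519732.
Posterior precision = 0.00275556 + 0.0519732 = 0.0547288.
Posterior mean = (0.00275556·112.84 + 0.0519732·115.91) / 0.0547288 = 115.755.

Posterior mean ≈ 115.755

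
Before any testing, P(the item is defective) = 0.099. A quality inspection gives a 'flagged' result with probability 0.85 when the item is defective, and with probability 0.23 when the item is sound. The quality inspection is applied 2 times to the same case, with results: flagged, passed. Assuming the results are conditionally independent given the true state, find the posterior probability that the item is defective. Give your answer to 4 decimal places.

With H the event that the item is defective, the joint likelihood of the observed sequence is P(data|H) = 0.85·0.15 = 0.12750 and P(data|¬H) = 0.23·0.77 = 0.17710.
Bayes: P(H|data) = 0.099·0.12750 / (0.099·0.12750 + 0.901·0.17710) = 0.012623/0.17219 = 0.0733.

Posterior P(H) ≈ 0.0733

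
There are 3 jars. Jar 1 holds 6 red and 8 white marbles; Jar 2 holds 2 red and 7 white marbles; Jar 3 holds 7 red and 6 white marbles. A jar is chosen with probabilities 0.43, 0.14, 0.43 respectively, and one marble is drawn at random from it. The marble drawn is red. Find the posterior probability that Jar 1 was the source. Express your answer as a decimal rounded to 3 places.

Tabulate prior·likelihood by source: [1] prior 0.43, lik 0.4286, product 0.1843; [2] prior 0.14, lik 0.2222, product 0.03111; [3] prior 0.43, lik 0.5385, product 0.2315.
Normalizing constant = 0.44694; the posterior for Jar 1 is its product over the sum, 0.1843/0.44694 = 0.412.

Posterior probability ≈ 0.412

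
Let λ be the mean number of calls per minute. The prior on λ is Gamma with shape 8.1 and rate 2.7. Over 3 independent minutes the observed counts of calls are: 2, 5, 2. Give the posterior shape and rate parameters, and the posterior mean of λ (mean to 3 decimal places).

The Poisson likelihood adds the total count to the shape and the number of exposure periods to the rate. Here ∑xᵢ = 9 and n = 3, so shape 8.1→17.1 and rate 2.7→5.7.
Posterior mean = shape/rate = 17.1/5.7 = 3.000.

Posterior: Gamma(shape=17.1, rate=5.7); mean ≈ 3.000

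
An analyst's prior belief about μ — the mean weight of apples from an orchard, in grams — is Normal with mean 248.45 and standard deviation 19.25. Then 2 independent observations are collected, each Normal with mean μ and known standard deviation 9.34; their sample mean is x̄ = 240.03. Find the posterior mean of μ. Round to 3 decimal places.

With known σ, the Normal prior is conjugate. Weight on the data is w = (n/σ²)/(n/σ² + 1/τ₀²) = 0.0229264/(0.0229264+0.00269860) = 0.89469.
Posterior mean = w·x̄ + (1−w)·μ₀ = 0.89469·240.03 + 0.10531·248.45 = 240.917.

Posterior mean ≈ 240.917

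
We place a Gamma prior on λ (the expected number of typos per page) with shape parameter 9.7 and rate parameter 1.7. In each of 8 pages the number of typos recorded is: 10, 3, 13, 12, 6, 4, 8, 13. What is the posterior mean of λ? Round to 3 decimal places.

Posterior mean ≈ 8.113

Total count ∑xᵢ = 69 over n = 8 pages.
Gamma is conjugate to the Poisson likelihood: posterior is Gamma(shape = 9.7+69 = 78.7, rate = 1.7+8 = 9.7).
E[λ | data] = 78.7/9.7 = 8.113.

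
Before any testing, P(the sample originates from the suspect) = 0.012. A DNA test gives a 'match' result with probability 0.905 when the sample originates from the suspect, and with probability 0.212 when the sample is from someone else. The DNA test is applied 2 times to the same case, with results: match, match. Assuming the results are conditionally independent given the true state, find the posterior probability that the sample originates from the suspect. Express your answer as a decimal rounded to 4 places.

Let H be the event that the sample originates from the suspect; start with P(H) = 0.012. P('match'|H) = 0.905, P('match'|¬H) = 0.212.
Update on result 1 ('match'): P(H) ← 0.905·0.0120 / (0.905·0.0120 + 0.212·0.9880) = 0.010860/0.22032 = 0.0493.
Update on result 2 ('match'): P(H) ← 0.905·0.0493 / (0.905·0.0493 + 0.212·0.9507) = 0.044610/0.24616 = 0.1812.

Posterior P(H) ≈ 0.1812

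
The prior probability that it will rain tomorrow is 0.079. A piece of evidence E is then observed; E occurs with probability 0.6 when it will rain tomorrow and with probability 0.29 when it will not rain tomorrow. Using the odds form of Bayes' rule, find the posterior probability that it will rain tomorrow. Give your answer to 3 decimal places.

Posterior probability ≈ 0.151

Prior odds = 0.079/(1−0.079) = 0.085776.
Likelihood ratio for E = 0.6/0.29 = 2.0690.
Posterior odds = prior odds × LR = 0.17747.
Posterior probability = odds/(1+odds) = 0.17747/1.1775 = 0.151.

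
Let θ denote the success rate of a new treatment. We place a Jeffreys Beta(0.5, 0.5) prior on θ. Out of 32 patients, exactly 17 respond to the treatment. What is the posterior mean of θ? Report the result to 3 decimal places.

Posterior mean ≈ 0.530

Observing 17 successes and 15 failures updates Beta(0.5, 0.5) by adding the success and failure counts to the two shape parameters: α = 0.5+17 = 17.5, β = 0.5+15 = 15.5.
Posterior mean = α/(α+β) = 17.5/33 = 0.530.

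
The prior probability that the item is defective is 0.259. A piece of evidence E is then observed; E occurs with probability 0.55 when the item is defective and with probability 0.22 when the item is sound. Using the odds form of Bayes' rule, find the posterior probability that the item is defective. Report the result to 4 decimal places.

Prior odds = 0.259/(1−0.259) = 0.34953.
Likelihood ratio for E = 0.55/0.22 = 2.5000.
Posterior odds = prior odds × LR = 0.87382.
Posterior probability = odds/(1+odds) = 0.87382/1.8738 = 0.4663.

Posterior probability ≈ 0.4663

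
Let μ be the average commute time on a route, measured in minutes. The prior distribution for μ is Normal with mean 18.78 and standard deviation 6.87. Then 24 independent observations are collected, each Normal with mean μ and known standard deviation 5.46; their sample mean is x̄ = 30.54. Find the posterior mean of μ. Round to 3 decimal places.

Posterior mean ≈ 30.238

With known σ, the Normal prior is conjugate. Weight on the data is w = (n/σ²)/(n/σ² + 1/τ₀²) = 0.805056/(0.805056+0.0211878) = 0.97436.
Posterior mean = w·x̄ + (1−w)·μ₀ = 0.97436·30.54 + 0.025644·18.78 = 30.238.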